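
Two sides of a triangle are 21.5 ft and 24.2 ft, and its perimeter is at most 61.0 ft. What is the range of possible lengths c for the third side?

2.7 < c ≤ 15.3 ft

Triangle inequality alone gives 2.7 < c < 45.7.
The perimeter condition gives c ≤ 61.0 − 21.5 − 24.2 = 15.3.
Intersecting the two: 2.7 < c ≤ 15.3.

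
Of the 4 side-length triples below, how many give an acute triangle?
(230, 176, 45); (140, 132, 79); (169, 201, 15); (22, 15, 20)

2

(230,176,45): 45+176 ≤ 230, not a triangle
(140,132,79): 79²+132² = 23665 > 19600 = 140² → acute
(169,201,15): 15+169 ≤ 201, not a triangle
(22,15,20): 15²+20² = 625 > 484 = 22² → acute
2 of the 4 are acute.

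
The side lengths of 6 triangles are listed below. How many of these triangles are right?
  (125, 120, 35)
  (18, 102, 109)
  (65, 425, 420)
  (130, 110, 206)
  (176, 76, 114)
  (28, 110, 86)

2

(125,120,35): 35²+120² = 15625 = 125² → right
(18,102,109): 18²+102² = 10728 < 11881 = 109² → obtuse
(65,425,420): 65²+420² = 180625 = 425² → right
(130,110,206): 110²+130² = 29000 < 42436 = 206² → obtuse
(176,76,114): 76²+114² = 18772 < 30976 = 176² → obtuse
(28,110,86): 28²+86² = 8180 < 12100 = 110² → obtuse
2 of the 6 are right.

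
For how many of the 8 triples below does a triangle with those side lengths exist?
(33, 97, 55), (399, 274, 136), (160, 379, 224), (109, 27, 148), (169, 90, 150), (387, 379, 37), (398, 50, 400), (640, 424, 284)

6

(33,55,97): 33+55 ≤ 97 → not valid
(136,274,399): 136+274 > 399 → valid
(160,224,379): 160+224 > 379 → valid
(27,109,148): 27+109 ≤ 148 → not valid
(90,150,169): 90+150 > 169 → valid
(37,379,387): 37+379 > 387 → valid
(50,398,400): 50+398 > 400 → valid
(284,424,640): 284+424 > 640 → valid
6 of the 8 triples form a triangle.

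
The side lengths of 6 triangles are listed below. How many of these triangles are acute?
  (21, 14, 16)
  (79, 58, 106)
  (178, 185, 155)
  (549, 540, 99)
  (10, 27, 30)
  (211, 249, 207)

(21,14,16): 14²+16² = 452 > 441 = 21² → acute
(79,58,106): 58²+79² = 9605 < 11236 = 106² → obtuse
(178,185,155): 155²+178² = 55709 > 34225 = 185² → acute
(549,540,99): 99²+540² = 301401 = 549² → right
(10,27,30): 10²+27² = 829 < 900 = 30² → obtuse
(211,249,207): 207²+211² = 87370 > 62001 = 249² → acute
3 of the 6 are acute.

3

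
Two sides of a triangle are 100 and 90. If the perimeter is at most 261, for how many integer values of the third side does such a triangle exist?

61

Triangle inequality: 10 < x < 190. Perimeter ≤ 261 gives x ≤ 261 − 100 − 90 = 71.
So 10 < x ≤ 71; integers 11 through 71: 61 values.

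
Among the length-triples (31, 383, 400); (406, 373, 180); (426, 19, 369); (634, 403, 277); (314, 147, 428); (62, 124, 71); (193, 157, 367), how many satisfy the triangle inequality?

(31,383,400): 31+383 > 400 → valid
(180,373,406): 180+373 > 406 → valid
(19,369,426): 19+369 ≤ 426 → not valid
(277,403,634): 277+403 > 634 → valid
(147,314,428): 147+314 > 428 → valid
(62,71,124): 62+71 > 124 → valid
(157,193,367): 157+193 ≤ 367 → not valid
5 of the 7 triples form a triangle.

5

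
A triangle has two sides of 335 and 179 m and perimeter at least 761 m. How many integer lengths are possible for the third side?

267

Triangle inequality: 156 < x < 514. Perimeter ≥ 761 gives x ≥ 761 − 335 − 179 = 247.
So 247 ≤ x < 514; integers 247 through 513: 267 values.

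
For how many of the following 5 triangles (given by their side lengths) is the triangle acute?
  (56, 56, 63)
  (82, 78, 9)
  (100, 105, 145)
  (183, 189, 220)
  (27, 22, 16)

(56,56,63): 56²+56² = 6272 > 3969 = 63² → acute
(82,78,9): 9²+78² = 6165 < 6724 = 82² → obtuse
(100,105,145): 100²+105² = 21025 = 145² → right
(183,189,220): 183²+189² = 69210 > 48400 = 220² → acute
(27,22,16): 16²+22² = 740 > 729 = 27² → acute
3 of the 5 are acute.

3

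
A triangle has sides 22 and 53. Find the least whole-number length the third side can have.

The third side must be strictly greater than |22 − 53| = 31.
The smallest integer above 31 is 32.

32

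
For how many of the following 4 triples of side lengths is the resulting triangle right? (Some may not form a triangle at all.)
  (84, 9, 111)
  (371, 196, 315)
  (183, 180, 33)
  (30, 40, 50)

(84,9,111): 9+84 ≤ 111, not a triangle
(371,196,315): 196²+315² = 137641 = 371² → right
(183,180,33): 33²+180² = 33489 = 183² → right
(30,40,50): 30²+40² = 2500 = 50² → right
3 of the 4 are right.

3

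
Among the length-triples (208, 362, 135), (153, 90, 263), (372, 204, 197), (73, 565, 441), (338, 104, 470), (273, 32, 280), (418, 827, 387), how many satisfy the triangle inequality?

2

(135,208,362): 135+208 ≤ 362 → not valid
(90,153,263): 90+153 ≤ 263 → not valid
(197,204,372): 197+204 > 372 → valid
(73,441,565): 73+441 ≤ 565 → not valid
(104,338,470): 104+338 ≤ 470 → not valid
(32,273,280): 32+273 > 280 → valid
(387,418,827): 387+418 ≤ 827 → not valid
2 of the 7 triples form a triangle.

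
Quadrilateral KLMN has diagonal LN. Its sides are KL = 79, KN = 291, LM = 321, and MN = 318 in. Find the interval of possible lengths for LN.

From triangle KLN: |79 − 291| < LN < 79 + 291, i.e. 212 < LN < 370.
From triangle MLN: 3 < LN < 639.
Both must hold, so LN lies in the intersection.

212 < LN < 370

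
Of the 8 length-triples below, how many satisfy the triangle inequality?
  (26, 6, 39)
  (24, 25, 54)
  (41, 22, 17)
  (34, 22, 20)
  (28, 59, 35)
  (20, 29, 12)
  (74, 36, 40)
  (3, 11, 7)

4

(6,26,39): 6+26 ≤ 39 → not valid
(24,25,54): 24+25 ≤ 54 → not valid
(17,22,41): 17+22 ≤ 41 → not valid
(20,22,34): 20+22 > 34 → valid
(28,35,59): 28+35 > 59 → valid
(12,20,29): 12+20 > 29 → valid
(36,40,74): 36+40 > 74 → valid
(3,7,11): 3+7 ≤ 11 → not valid
4 of the 8 triples form a triangle.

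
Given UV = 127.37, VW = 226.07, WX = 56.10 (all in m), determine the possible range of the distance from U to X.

The maximum is all hops collinear in one direction: 127.37 + 226.07 + 56.10 = 409.54.
The longest hop is 226.07; the others sum to 183.47. Folding the others back against it leaves at least 226.07 − 183.47 = 42.60.

42.60 ≤ UX ≤ 409.54 m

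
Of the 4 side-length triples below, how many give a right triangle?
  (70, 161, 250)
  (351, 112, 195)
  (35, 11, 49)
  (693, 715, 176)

1

(70,161,250): 70+161 ≤ 250, not a triangle
(351,112,195): 112+195 ≤ 351, not a triangle
(35,11,49): 11+35 ≤ 49, not a triangle
(693,715,176): 176²+693² = 511225 = 715² → right
1 of the 4 is right.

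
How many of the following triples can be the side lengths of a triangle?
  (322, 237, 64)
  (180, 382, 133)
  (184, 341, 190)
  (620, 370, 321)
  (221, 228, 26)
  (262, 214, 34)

3

(64,237,322): 64+237 ≤ 322 → not valid
(133,180,382): 133+180 ≤ 382 → not valid
(184,190,341): 184+190 > 341 → valid
(321,370,620): 321+370 > 620 → valid
(26,221,228): 26+221 > 228 → valid
(34,214,262): 34+214 ≤ 262 → not valid
3 of the 6 triples form a triangle.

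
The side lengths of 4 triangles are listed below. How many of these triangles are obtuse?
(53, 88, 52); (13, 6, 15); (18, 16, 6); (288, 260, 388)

3

(53,88,52): 52²+53² = 5513 < 7744 = 88² → obtuse
(13,6,15): 6²+13² = 205 < 225 = 15² → obtuse
(18,16,6): 6²+16² = 292 < 324 = 18² → obtuse
(288,260,388): 260²+288² = 150544 = 388² → right
3 of the 4 are obtuse.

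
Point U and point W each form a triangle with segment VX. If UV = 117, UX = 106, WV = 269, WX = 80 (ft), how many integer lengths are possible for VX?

From triangle UVX: 11 < VX < 223.
From triangle WVX: 189 < VX < 349.
Intersection: 189 < VX < 223, so integers 190 through 222: 33 values.

33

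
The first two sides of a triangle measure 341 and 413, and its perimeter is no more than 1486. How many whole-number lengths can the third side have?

660

Triangle inequality: 72 < x < 754. Perimeter ≤ 1486 gives x ≤ 1486 − 341 − 413 = 732.
So 72 < x ≤ 732; integers 73 through 732: 660 values.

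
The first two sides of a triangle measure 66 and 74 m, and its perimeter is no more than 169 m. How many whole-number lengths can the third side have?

21

Triangle inequality: 8 < x < 140. Perimeter ≤ 169 gives x ≤ 169 − 66 − 74 = 29.
So 8 < x ≤ 29; integers 9 through 29: 21 values.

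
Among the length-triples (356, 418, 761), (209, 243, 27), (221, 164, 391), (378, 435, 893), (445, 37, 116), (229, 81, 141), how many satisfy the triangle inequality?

1

(356,418,761): 356+418 > 761 → valid
(27,209,243): 27+209 ≤ 243 → not valid
(164,221,391): 164+221 ≤ 391 → not valid
(378,435,893): 378+435 ≤ 893 → not valid
(37,116,445): 37+116 ≤ 445 → not valid
(81,141,229): 81+141 ≤ 229 → not valid
1 of the 6 triples forms a triangle.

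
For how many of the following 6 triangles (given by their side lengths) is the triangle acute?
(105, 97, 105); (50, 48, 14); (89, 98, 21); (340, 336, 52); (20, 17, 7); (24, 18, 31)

(105,97,105): 97²+105² = 20434 > 11025 = 105² → acute
(50,48,14): 14²+48² = 2500 = 50² → right
(89,98,21): 21²+89² = 8362 < 9604 = 98² → obtuse
(340,336,52): 52²+336² = 115600 = 340² → right
(20,17,7): 7²+17² = 338 < 400 = 20² → obtuse
(24,18,31): 18²+24² = 900 < 961 = 31² → obtuse
1 of the 6 is acute.

1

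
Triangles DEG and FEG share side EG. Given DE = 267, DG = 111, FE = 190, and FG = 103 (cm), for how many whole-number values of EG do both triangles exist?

From triangle DEG: 156 < EG < 378.
From triangle FEG: 87 < EG < 293.
Intersection: 156 < EG < 293, so integers 157 through 292: 136 values.

136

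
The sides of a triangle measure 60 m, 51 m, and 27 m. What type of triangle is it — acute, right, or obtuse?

obtuse

Compare the square of the longest side to the sum of squares of the other two: 27² + 51² = 3330 < 3600 = 60².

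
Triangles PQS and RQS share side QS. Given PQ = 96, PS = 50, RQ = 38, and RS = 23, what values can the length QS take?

46 < QS < 61

From triangle PQS: |96 − 50| < QS < 96 + 50, i.e. 46 < QS < 146.
From triangle RQS: 15 < QS < 61.
Both must hold, so QS lies in the intersection.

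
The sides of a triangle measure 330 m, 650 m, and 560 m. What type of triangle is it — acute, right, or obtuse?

right

Compare the square of the longest side to the sum of squares of the other two: 330² + 560² = 422500 = 650².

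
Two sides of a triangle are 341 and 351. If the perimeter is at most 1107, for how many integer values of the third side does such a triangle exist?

Triangle inequality: 10 < x < 692. Perimeter ≤ 1107 gives x ≤ 1107 − 341 − 351 = 415.
So 10 < x ≤ 415; integers 11 through 415: 405 values.

405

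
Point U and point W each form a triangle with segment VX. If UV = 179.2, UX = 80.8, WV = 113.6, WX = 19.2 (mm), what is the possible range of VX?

From triangle UVX: |179.2 − 80.8| < VX < 179.2 + 80.8, i.e. 98.4 < VX < 260.0.
From triangle WVX: 94.4 < VX < 132.8.
Both must hold, so VX lies in the intersection.

98.4 < VX < 132.8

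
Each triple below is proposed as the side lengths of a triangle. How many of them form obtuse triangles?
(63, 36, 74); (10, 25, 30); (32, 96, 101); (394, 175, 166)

2

(63,36,74): 36²+63² = 5265 < 5476 = 74² → obtuse
(10,25,30): 10²+25² = 725 < 900 = 30² → obtuse
(32,96,101): 32²+96² = 10240 > 10201 = 101² → acute
(394,175,166): 166+175 ≤ 394, not a triangle
2 of the 4 are obtuse.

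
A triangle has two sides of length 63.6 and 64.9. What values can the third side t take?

1.3 < t < 128.5

By the triangle inequality, t must be less than 63.6 + 64.9 = 128.5 and greater than |63.6 − 64.9| = 1.3.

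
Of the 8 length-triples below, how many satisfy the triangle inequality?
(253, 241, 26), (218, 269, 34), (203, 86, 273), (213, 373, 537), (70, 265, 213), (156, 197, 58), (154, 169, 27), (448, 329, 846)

6

(26,241,253): 26+241 > 253 → valid
(34,218,269): 34+218 ≤ 269 → not valid
(86,203,273): 86+203 > 273 → valid
(213,373,537): 213+373 > 537 → valid
(70,213,265): 70+213 > 265 → valid
(58,156,197): 58+156 > 197 → valid
(27,154,169): 27+154 > 169 → valid
(329,448,846): 329+448 ≤ 846 → not valid
6 of the 8 triples form a triangle.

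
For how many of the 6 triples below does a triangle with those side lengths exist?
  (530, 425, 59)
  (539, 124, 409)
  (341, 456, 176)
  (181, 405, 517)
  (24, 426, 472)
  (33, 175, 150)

3

(59,425,530): 59+425 ≤ 530 → not valid
(124,409,539): 124+409 ≤ 539 → not valid
(176,341,456): 176+341 > 456 → valid
(181,405,517): 181+405 > 517 → valid
(24,426,472): 24+426 ≤ 472 → not valid
(33,150,175): 33+150 > 175 → valid
3 of the 6 triples form a triangle.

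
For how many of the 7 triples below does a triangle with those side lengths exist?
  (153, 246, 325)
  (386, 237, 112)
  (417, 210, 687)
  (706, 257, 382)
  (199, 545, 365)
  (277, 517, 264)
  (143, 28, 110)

(153,246,325): 153+246 > 325 → valid
(112,237,386): 112+237 ≤ 386 → not valid
(210,417,687): 210+417 ≤ 687 → not valid
(257,382,706): 257+382 ≤ 706 → not valid
(199,365,545): 199+365 > 545 → valid
(264,277,517): 264+277 > 517 → valid
(28,110,143): 28+110 ≤ 143 → not valid
3 of the 7 triples form a triangle.

3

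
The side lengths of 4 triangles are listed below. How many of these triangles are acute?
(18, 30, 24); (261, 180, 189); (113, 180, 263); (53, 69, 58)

1

(18,30,24): 18²+24² = 900 = 30² → right
(261,180,189): 180²+189² = 68121 = 261² → right
(113,180,263): 113²+180² = 45169 < 69169 = 263² → obtuse
(53,69,58): 53²+58² = 6173 > 4761 = 69² → acute
1 of the 4 is acute.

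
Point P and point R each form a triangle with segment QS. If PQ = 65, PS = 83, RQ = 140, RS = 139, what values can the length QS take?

From triangle PQS: |65 − 83| < QS < 65 + 83, i.e. 18 < QS < 148.
From triangle RQS: 1 < QS < 279.
Both must hold, so QS lies in the intersection.

18 < QS < 148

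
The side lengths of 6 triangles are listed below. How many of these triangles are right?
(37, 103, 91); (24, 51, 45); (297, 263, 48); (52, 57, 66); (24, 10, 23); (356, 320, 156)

2

(37,103,91): 37²+91² = 9650 < 10609 = 103² → obtuse
(24,51,45): 24²+45² = 2601 = 51² → right
(297,263,48): 48²+263² = 71473 < 88209 = 297² → obtuse
(52,57,66): 52²+57² = 5953 > 4356 = 66² → acute
(24,10,23): 10²+23² = 629 > 576 = 24² → acute
(356,320,156): 156²+320² = 126736 = 356² → right
2 of the 6 are right.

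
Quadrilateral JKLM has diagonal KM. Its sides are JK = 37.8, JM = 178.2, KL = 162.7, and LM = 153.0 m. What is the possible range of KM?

140.4 < KM < 216.0

From triangle JKM: |37.8 − 178.2| < KM < 37.8 + 178.2, i.e. 140.4 < KM < 216.0.
From triangle LKM: 9.7 < KM < 315.7.
Both must hold, so KM lies in the intersection.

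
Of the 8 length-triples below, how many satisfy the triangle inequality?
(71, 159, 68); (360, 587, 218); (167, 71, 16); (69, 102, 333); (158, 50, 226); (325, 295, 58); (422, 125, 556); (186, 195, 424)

1

(68,71,159): 68+71 ≤ 159 → not valid
(218,360,587): 218+360 ≤ 587 → not valid
(16,71,167): 16+71 ≤ 167 → not valid
(69,102,333): 69+102 ≤ 333 → not valid
(50,158,226): 50+158 ≤ 226 → not valid
(58,295,325): 58+295 > 325 → valid
(125,422,556): 125+422 ≤ 556 → not valid
(186,195,424): 186+195 ≤ 424 → not valid
1 of the 8 triples forms a triangle.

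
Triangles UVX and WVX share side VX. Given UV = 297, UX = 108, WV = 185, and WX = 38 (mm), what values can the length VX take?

189 < VX < 223

From triangle UVX: |297 − 108| < VX < 297 + 108, i.e. 189 < VX < 405.
From triangle WVX: 147 < VX < 223.
Both must hold, so VX lies in the intersection.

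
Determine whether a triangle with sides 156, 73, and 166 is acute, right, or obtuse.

acute

Compare the square of the longest side to the sum of squares of the other two: 73² + 156² = 29665 > 27556 = 166².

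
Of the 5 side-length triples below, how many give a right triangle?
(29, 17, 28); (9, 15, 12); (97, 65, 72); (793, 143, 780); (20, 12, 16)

4

(29,17,28): 17²+28² = 1073 > 841 = 29² → acute
(9,15,12): 9²+12² = 225 = 15² → right
(97,65,72): 65²+72² = 9409 = 97² → right
(793,143,780): 143²+780² = 628849 = 793² → right
(20,12,16): 12²+16² = 400 = 20² → right
4 of the 5 are right.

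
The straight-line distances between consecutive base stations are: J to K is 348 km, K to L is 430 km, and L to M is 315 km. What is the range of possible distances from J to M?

0 ≤ JM ≤ 1093 km

The maximum is all hops collinear in one direction: 348 + 430 + 315 = 1093.
The longest hop is 430; the others sum to 663. Since 430 ≤ 663, the path can fold back on itself completely, so the minimum distance is 0.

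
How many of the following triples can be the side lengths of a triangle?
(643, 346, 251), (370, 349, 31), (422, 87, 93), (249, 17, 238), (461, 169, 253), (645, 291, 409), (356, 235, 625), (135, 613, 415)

(251,346,643): 251+346 ≤ 643 → not valid
(31,349,370): 31+349 > 370 → valid
(87,93,422): 87+93 ≤ 422 → not valid
(17,238,249): 17+238 > 249 → valid
(169,253,461): 169+253 ≤ 461 → not valid
(291,409,645): 291+409 > 645 → valid
(235,356,625): 235+356 ≤ 625 → not valid
(135,415,613): 135+415 ≤ 613 → not valid
3 of the 8 triples form a triangle.

3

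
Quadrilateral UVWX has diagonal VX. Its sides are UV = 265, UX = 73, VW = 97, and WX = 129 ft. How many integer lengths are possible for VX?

From triangle UVX: 192 < VX < 338.
From triangle WVX: 32 < VX < 226.
Intersection: 192 < VX < 226, so integers 193 through 225: 33 values.

33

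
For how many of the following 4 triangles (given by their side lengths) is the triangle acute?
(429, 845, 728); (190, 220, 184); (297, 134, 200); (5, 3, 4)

1

(429,845,728): 429²+728² = 714025 = 845² → right
(190,220,184): 184²+190² = 69956 > 48400 = 220² → acute
(297,134,200): 134²+200² = 57956 < 88209 = 297² → obtuse
(5,3,4): 3²+4² = 25 = 5² → right
1 of the 4 is acute.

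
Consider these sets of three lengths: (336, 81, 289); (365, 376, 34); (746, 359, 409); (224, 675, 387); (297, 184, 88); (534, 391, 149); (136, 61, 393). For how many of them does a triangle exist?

4

(81,289,336): 81+289 > 336 → valid
(34,365,376): 34+365 > 376 → valid
(359,409,746): 359+409 > 746 → valid
(224,387,675): 224+387 ≤ 675 → not valid
(88,184,297): 88+184 ≤ 297 → not valid
(149,391,534): 149+391 > 534 → valid
(61,136,393): 61+136 ≤ 393 → not valid
4 of the 7 triples form a triangle.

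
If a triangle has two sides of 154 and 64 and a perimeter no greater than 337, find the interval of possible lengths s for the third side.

Triangle inequality alone gives 90 < s < 218.
The perimeter condition gives s ≤ 337 − 154 − 64 = 119.
Intersecting the two: 90 < s ≤ 119.

90 < s ≤ 119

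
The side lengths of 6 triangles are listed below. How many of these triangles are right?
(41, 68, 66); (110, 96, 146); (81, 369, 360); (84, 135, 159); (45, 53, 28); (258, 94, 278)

4

(41,68,66): 41²+66² = 6037 > 4624 = 68² → acute
(110,96,146): 96²+110² = 21316 = 146² → right
(81,369,360): 81²+360² = 136161 = 369² → right
(84,135,159): 84²+135² = 25281 = 159² → right
(45,53,28): 28²+45² = 2809 = 53² → right
(258,94,278): 94²+258² = 75400 < 77284 = 278² → obtuse
4 of the 6 are right.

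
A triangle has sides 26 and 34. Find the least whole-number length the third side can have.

9

The third side must be strictly greater than |26 − 34| = 8.
The smallest integer above 8 is 9.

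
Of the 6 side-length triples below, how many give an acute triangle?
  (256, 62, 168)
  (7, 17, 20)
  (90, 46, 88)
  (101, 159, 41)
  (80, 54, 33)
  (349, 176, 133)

1

(256,62,168): 62+168 ≤ 256, not a triangle
(7,17,20): 7²+17² = 338 < 400 = 20² → obtuse
(90,46,88): 46²+88² = 9860 > 8100 = 90² → acute
(101,159,41): 41+101 ≤ 159, not a triangle
(80,54,33): 33²+54² = 4005 < 6400 = 80² → obtuse
(349,176,133): 133+176 ≤ 349, not a triangle
1 of the 6 is acute.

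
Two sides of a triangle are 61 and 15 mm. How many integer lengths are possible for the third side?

29

The third side lies in the open interval (46, 76).
Integers from 47 to 75 inclusive: 75 − 47 + 1 = 29.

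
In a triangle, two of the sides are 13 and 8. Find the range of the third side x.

By the triangle inequality, x must be less than 13 + 8 = 21 and greater than |13 − 8| = 5.

5 < x < 21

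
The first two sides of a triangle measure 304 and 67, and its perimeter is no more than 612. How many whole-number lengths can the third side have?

4

Triangle inequality: 237 < x < 371. Perimeter ≤ 612 gives x ≤ 612 − 304 − 67 = 241.
So 237 < x ≤ 241; integers 238 through 241: 4 values.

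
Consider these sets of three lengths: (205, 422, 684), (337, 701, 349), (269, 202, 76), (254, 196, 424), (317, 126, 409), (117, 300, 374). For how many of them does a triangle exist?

4

(205,422,684): 205+422 ≤ 684 → not valid
(337,349,701): 337+349 ≤ 701 → not valid
(76,202,269): 76+202 > 269 → valid
(196,254,424): 196+254 > 424 → valid
(126,317,409): 126+317 > 409 → valid
(117,300,374): 117+300 > 374 → valid
4 of the 6 triples form a triangle.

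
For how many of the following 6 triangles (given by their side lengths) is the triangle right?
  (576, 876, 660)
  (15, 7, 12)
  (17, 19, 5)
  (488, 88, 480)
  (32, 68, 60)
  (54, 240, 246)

4

(576,876,660): 576²+660² = 767376 = 876² → right
(15,7,12): 7²+12² = 193 < 225 = 15² → obtuse
(17,19,5): 5²+17² = 314 < 361 = 19² → obtuse
(488,88,480): 88²+480² = 238144 = 488² → right
(32,68,60): 32²+60² = 4624 = 68² → right
(54,240,246): 54²+240² = 60516 = 246² → right
4 of the 6 are right.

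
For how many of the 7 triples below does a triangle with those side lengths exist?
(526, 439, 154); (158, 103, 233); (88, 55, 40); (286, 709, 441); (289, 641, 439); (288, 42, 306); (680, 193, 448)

(154,439,526): 154+439 > 526 → valid
(103,158,233): 103+158 > 233 → valid
(40,55,88): 40+55 > 88 → valid
(286,441,709): 286+441 > 709 → valid
(289,439,641): 289+439 > 641 → valid
(42,288,306): 42+288 > 306 → valid
(193,448,680): 193+448 ≤ 680 → not valid
6 of the 7 triples form a triangle.

6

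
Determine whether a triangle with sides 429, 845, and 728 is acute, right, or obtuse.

right

Compare the square of the longest side to the sum of squares of the other two: 429² + 728² = 714025 = 845².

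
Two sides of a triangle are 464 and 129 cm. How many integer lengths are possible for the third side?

257

The third side lies in the open interval (335, 593).
Integers from 336 to 592 inclusive: 592 − 336 + 1 = 257.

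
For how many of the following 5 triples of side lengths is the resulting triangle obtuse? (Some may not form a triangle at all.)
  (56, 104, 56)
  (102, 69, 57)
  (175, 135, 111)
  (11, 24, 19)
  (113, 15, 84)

4

(56,104,56): 56²+56² = 6272 < 10816 = 104² → obtuse
(102,69,57): 57²+69² = 8010 < 10404 = 102² → obtuse
(175,135,111): 111²+135² = 30546 < 30625 = 175² → obtuse
(11,24,19): 11²+19² = 482 < 576 = 24² → obtuse
(113,15,84): 15+84 ≤ 113, not a triangle
4 of the 5 are obtuse.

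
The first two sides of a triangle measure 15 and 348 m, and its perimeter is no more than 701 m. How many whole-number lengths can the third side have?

5

Triangle inequality: 333 < x < 363. Perimeter ≤ 701 gives x ≤ 701 − 15 − 348 = 338.
So 333 < x ≤ 338; integers 334 through 338: 5 values.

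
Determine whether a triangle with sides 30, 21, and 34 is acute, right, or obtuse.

acute

Compare the square of the longest side to the sum of squares of the other two: 21² + 30² = 1341 > 1156 = 34².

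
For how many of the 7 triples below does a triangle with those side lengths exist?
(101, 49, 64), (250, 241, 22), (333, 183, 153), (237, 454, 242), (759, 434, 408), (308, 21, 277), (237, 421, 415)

6

(49,64,101): 49+64 > 101 → valid
(22,241,250): 22+241 > 250 → valid
(153,183,333): 153+183 > 333 → valid
(237,242,454): 237+242 > 454 → valid
(408,434,759): 408+434 > 759 → valid
(21,277,308): 21+277 ≤ 308 → not valid
(237,415,421): 237+415 > 421 → valid
6 of the 7 triples form a triangle.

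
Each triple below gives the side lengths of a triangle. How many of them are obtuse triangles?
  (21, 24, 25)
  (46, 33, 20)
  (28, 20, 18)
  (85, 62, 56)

3

(21,24,25): 21²+24² = 1017 > 625 = 25² → acute
(46,33,20): 20²+33² = 1489 < 2116 = 46² → obtuse
(28,20,18): 18²+20² = 724 < 784 = 28² → obtuse
(85,62,56): 56²+62² = 6980 < 7225 = 85² → obtuse
3 of the 4 are obtuse.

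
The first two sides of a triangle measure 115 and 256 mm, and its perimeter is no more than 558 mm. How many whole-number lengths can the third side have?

Triangle inequality: 141 < x < 371. Perimeter ≤ 558 gives x ≤ 558 − 115 − 256 = 187.
So 141 < x ≤ 187; integers 142 through 187: 46 values.

46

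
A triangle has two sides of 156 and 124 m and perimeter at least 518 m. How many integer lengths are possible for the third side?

Triangle inequality: 32 < x < 280. Perimeter ≥ 518 gives x ≥ 518 − 156 − 124 = 238.
So 238 ≤ x < 280; integers 238 through 279: 42 values.

42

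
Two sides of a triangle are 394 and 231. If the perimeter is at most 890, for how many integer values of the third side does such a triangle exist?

Triangle inequality: 163 < x < 625. Perimeter ≤ 890 gives x ≤ 890 − 394 − 231 = 265.
So 163 < x ≤ 265; integers 164 through 265: 102 values.

102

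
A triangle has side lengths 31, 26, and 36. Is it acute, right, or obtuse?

acute

Compare the square of the longest side to the sum of squares of the other two: 26² + 31² = 1637 > 1296 = 36².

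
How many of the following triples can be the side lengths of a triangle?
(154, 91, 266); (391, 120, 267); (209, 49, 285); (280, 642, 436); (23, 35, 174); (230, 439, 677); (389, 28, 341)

(91,154,266): 91+154 ≤ 266 → not valid
(120,267,391): 120+267 ≤ 391 → not valid
(49,209,285): 49+209 ≤ 285 → not valid
(280,436,642): 280+436 > 642 → valid
(23,35,174): 23+35 ≤ 174 → not valid
(230,439,677): 230+439 ≤ 677 → not valid
(28,341,389): 28+341 ≤ 389 → not valid
1 of the 7 triples forms a triangle.

1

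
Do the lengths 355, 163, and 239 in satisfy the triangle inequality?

The longest side is 355, and the other two sum to 402.
Since 402 > 355, the triangle inequality holds.

Yes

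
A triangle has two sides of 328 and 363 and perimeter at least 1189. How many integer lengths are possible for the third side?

193

Triangle inequality: 35 < x < 691. Perimeter ≥ 1189 gives x ≥ 1189 − 328 − 363 = 498.
So 498 ≤ x < 691; integers 498 through 690: 193 values.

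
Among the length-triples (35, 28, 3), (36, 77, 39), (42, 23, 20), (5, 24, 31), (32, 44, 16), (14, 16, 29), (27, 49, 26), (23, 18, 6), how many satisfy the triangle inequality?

5

(3,28,35): 3+28 ≤ 35 → not valid
(36,39,77): 36+39 ≤ 77 → not valid
(20,23,42): 20+23 > 42 → valid
(5,24,31): 5+24 ≤ 31 → not valid
(16,32,44): 16+32 > 44 → valid
(14,16,29): 14+16 > 29 → valid
(26,27,49): 26+27 > 49 → valid
(6,18,23): 6+18 > 23 → valid
5 of the 8 triples form a triangle.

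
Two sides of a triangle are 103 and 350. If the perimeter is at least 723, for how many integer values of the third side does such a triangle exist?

183

Triangle inequality: 247 < x < 453. Perimeter ≥ 723 gives x ≥ 723 − 103 − 350 = 270.
So 270 ≤ x < 453; integers 270 through 452: 183 values.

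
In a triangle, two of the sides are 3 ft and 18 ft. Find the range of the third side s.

By the triangle inequality, s must be less than 3 + 18 = 21 and greater than |3 − 18| = 15.

15 < s < 21 (ft)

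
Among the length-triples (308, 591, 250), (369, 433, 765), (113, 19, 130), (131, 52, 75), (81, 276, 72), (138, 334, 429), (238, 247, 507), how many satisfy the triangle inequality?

3

(250,308,591): 250+308 ≤ 591 → not valid
(369,433,765): 369+433 > 765 → valid
(19,113,130): 19+113 > 130 → valid
(52,75,131): 52+75 ≤ 131 → not valid
(72,81,276): 72+81 ≤ 276 → not valid
(138,334,429): 138+334 > 429 → valid
(238,247,507): 238+247 ≤ 507 → not valid
3 of the 7 triples form a triangle.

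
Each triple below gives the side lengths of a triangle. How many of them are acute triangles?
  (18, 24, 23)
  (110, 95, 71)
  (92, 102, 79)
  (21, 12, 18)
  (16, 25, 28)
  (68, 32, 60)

(18,24,23): 18²+23² = 853 > 576 = 24² → acute
(110,95,71): 71²+95² = 14066 > 12100 = 110² → acute
(92,102,79): 79²+92² = 14705 > 10404 = 102² → acute
(21,12,18): 12²+18² = 468 > 441 = 21² → acute
(16,25,28): 16²+25² = 881 > 784 = 28² → acute
(68,32,60): 32²+60² = 4624 = 68² → right
5 of the 6 are acute.

5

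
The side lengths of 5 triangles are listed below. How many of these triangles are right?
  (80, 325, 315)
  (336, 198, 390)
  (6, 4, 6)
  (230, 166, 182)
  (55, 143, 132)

3

(80,325,315): 80²+315² = 105625 = 325² → right
(336,198,390): 198²+336² = 152100 = 390² → right
(6,4,6): 4²+6² = 52 > 36 = 6² → acute
(230,166,182): 166²+182² = 60680 > 52900 = 230² → acute
(55,143,132): 55²+132² = 20449 = 143² → right
3 of the 5 are right.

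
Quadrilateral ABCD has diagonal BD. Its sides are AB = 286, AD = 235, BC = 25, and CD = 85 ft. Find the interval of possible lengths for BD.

From triangle ABD: |286 − 235| < BD < 286 + 235, i.e. 51 < BD < 521.
From triangle CBD: 60 < BD < 110.
Both must hold, so BD lies in the intersection.

60 < BD < 110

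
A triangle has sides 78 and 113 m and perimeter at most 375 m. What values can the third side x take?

35 < x ≤ 184

Triangle inequality alone gives 35 < x < 191.
The perimeter condition gives x ≤ 375 − 78 − 113 = 184.
Intersecting the two: 35 < x ≤ 184.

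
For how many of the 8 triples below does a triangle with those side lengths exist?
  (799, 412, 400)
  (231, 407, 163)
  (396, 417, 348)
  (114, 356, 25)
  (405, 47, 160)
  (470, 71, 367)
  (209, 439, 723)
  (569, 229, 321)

2

(400,412,799): 400+412 > 799 → valid
(163,231,407): 163+231 ≤ 407 → not valid
(348,396,417): 348+396 > 417 → valid
(25,114,356): 25+114 ≤ 356 → not valid
(47,160,405): 47+160 ≤ 405 → not valid
(71,367,470): 71+367 ≤ 470 → not valid
(209,439,723): 209+439 ≤ 723 → not valid
(229,321,569): 229+321 ≤ 569 → not valid
2 of the 8 triples form a triangle.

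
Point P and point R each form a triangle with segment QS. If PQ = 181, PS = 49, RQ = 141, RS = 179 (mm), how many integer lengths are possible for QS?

From triangle PQS: 132 < QS < 230.
From triangle RQS: 38 < QS < 320.
Intersection: 132 < QS < 230, so integers 133 through 229: 97 values.

97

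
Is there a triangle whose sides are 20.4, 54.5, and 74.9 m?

No

The two shorter sides sum to 74.9, exactly equal to the longest side 74.9.
That gives only a degenerate (flat) triangle — the inequality must be strict.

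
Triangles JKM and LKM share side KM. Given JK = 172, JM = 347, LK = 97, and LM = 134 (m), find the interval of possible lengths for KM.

From triangle JKM: |172 − 347| < KM < 172 + 347, i.e. 175 < KM < 519.
From triangle LKM: 37 < KM < 231.
Both must hold, so KM lies in the intersection.

175 < KM < 231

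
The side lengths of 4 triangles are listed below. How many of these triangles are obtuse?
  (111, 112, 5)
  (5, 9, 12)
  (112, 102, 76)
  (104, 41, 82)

(111,112,5): 5²+111² = 12346 < 12544 = 112² → obtuse
(5,9,12): 5²+9² = 106 < 144 = 12² → obtuse
(112,102,76): 76²+102² = 16180 > 12544 = 112² → acute
(104,41,82): 41²+82² = 8405 < 10816 = 104² → obtuse
3 of the 4 are obtuse.

3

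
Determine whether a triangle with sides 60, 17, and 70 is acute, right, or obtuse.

obtuse

Compare the square of the longest side to the sum of squares of the other two: 17² + 60² = 3889 < 4900 = 70².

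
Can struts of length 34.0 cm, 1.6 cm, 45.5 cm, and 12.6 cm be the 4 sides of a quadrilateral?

A quadrilateral exists iff every side is shorter than the sum of the others — equivalently, the longest side is less than the sum of the rest.
Longest side 45.5 < 48.2 (sum of the remaining 3), so yes.

Yes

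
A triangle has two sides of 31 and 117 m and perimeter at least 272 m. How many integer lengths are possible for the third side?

24

Triangle inequality: 86 < x < 148. Perimeter ≥ 272 gives x ≥ 272 − 31 − 117 = 124.
So 124 ≤ x < 148; integers 124 through 147: 24 values.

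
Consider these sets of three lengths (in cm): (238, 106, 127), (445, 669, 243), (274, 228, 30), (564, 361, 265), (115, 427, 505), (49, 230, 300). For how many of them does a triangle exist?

3

(106,127,238): 106+127 ≤ 238 → not valid
(243,445,669): 243+445 > 669 → valid
(30,228,274): 30+228 ≤ 274 → not valid
(265,361,564): 265+361 > 564 → valid
(115,427,505): 115+427 > 505 → valid
(49,230,300): 49+230 ≤ 300 → not valid
3 of the 6 triples form a triangle.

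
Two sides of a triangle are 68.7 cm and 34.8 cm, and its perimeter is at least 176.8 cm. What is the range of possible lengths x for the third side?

73.3 ≤ x < 103.5

Triangle inequality alone gives 33.9 < x < 103.5.
The perimeter condition gives x ≥ 176.8 − 68.7 − 34.8 = 73.3.
Intersecting the two: 73.3 ≤ x < 103.5.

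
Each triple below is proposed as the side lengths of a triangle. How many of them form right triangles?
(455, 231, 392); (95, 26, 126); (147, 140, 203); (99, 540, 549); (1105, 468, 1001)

4

(455,231,392): 231²+392² = 207025 = 455² → right
(95,26,126): 26+95 ≤ 126, not a triangle
(147,140,203): 140²+147² = 41209 = 203² → right
(99,540,549): 99²+540² = 301401 = 549² → right
(1105,468,1001): 468²+1001² = 1221025 = 1105² → right
4 of the 5 are right.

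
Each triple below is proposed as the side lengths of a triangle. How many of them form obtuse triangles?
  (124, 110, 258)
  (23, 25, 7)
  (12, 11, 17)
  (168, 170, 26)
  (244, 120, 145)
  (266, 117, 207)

4

(124,110,258): 110+124 ≤ 258, not a triangle
(23,25,7): 7²+23² = 578 < 625 = 25² → obtuse
(12,11,17): 11²+12² = 265 < 289 = 17² → obtuse
(168,170,26): 26²+168² = 28900 = 170² → right
(244,120,145): 120²+145² = 35425 < 59536 = 244² → obtuse
(266,117,207): 117²+207² = 56538 < 70756 = 266² → obtuse
4 of the 6 are obtuse.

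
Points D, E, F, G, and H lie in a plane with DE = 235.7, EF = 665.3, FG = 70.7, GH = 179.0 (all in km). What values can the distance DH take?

179.9 ≤ DH ≤ 1150.7 km

The maximum is all hops collinear in one direction: 235.7 + 665.3 + 70.7 + 179.0 = 1150.7.
The longest hop is 665.3; the others sum to 485.4. Folding the others back against it leaves at least 665.3 − 485.4 = 179.9.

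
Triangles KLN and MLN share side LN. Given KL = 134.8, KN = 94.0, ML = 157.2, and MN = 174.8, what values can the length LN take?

40.8 < LN < 228.8

From triangle KLN: |134.8 − 94.0| < LN < 134.8 + 94.0, i.e. 40.8 < LN < 228.8.
From triangle MLN: 17.6 < LN < 332.0.
Both must hold, so LN lies in the intersection.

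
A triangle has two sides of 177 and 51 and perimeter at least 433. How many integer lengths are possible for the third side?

23

Triangle inequality: 126 < x < 228. Perimeter ≥ 433 gives x ≥ 433 − 177 − 51 = 205.
So 205 ≤ x < 228; integers 205 through 227: 23 values.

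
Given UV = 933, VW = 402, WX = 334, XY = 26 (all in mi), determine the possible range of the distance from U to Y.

The maximum is all hops collinear in one direction: 933 + 402 + 334 + 26 = 1695.
The longest hop is 933; the others sum to 762. Folding the others back against it leaves at least 933 − 762 = 171.

171 ≤ UY ≤ 1695 mi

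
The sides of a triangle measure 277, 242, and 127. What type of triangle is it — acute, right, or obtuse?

obtuse

Compare the square of the longest side to the sum of squares of the other two: 127² + 242² = 74693 < 76729 = 277².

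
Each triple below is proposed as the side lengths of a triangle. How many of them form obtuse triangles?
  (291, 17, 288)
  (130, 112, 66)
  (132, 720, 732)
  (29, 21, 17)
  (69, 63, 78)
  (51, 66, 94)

3

(291,17,288): 17²+288² = 83233 < 84681 = 291² → obtuse
(130,112,66): 66²+112² = 16900 = 130² → right
(132,720,732): 132²+720² = 535824 = 732² → right
(29,21,17): 17²+21² = 730 < 841 = 29² → obtuse
(69,63,78): 63²+69² = 8730 > 6084 = 78² → acute
(51,66,94): 51²+66² = 6957 < 8836 = 94² → obtuse
3 of the 6 are obtuse.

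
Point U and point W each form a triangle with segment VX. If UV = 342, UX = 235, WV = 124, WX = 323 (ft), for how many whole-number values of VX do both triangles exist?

From triangle UVX: 107 < VX < 577.
From triangle WVX: 199 < VX < 447.
Intersection: 199 < VX < 447, so integers 200 through 446: 247 values.

247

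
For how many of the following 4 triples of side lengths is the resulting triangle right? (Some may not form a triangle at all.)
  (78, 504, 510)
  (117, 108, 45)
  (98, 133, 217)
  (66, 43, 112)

(78,504,510): 78²+504² = 260100 = 510² → right
(117,108,45): 45²+108² = 13689 = 117² → right
(98,133,217): 98²+133² = 27293 < 47089 = 217² → obtuse
(66,43,112): 43+66 ≤ 112, not a triangle
2 of the 4 are right.

2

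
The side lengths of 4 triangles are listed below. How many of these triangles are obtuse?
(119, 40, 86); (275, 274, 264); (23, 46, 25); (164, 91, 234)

(119,40,86): 40²+86² = 8996 < 14161 = 119² → obtuse
(275,274,264): 264²+274² = 144772 > 75625 = 275² → acute
(23,46,25): 23²+25² = 1154 < 2116 = 46² → obtuse
(164,91,234): 91²+164² = 35177 < 54756 = 234² → obtuse
3 of the 4 are obtuse.

3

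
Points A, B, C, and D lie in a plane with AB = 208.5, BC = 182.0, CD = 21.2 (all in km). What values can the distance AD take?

5.3 ≤ AD ≤ 411.7 km

The maximum is all hops collinear in one direction: 208.5 + 182.0 + 21.2 = 411.7.
The longest hop is 208.5; the others sum to 203.2. Folding the others back against it leaves at least 208.5 − 203.2 = 5.3.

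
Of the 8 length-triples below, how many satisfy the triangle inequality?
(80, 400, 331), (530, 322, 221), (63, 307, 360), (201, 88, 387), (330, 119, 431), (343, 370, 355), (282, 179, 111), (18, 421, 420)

7

(80,331,400): 80+331 > 400 → valid
(221,322,530): 221+322 > 530 → valid
(63,307,360): 63+307 > 360 → valid
(88,201,387): 88+201 ≤ 387 → not valid
(119,330,431): 119+330 > 431 → valid
(343,355,370): 343+355 > 370 → valid
(111,179,282): 111+179 > 282 → valid
(18,420,421): 18+420 > 421 → valid
7 of the 8 triples form a triangle.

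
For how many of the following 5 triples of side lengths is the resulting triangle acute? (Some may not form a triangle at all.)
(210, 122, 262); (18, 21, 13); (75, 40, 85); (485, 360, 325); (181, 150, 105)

(210,122,262): 122²+210² = 58984 < 68644 = 262² → obtuse
(18,21,13): 13²+18² = 493 > 441 = 21² → acute
(75,40,85): 40²+75² = 7225 = 85² → right
(485,360,325): 325²+360² = 235225 = 485² → right
(181,150,105): 105²+150² = 33525 > 32761 = 181² → acute
2 of the 5 are acute.

2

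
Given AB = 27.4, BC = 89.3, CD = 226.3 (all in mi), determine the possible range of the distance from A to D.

The maximum is all hops collinear in one direction: 27.4 + 89.3 + 226.3 = 343.0.
The longest hop is 226.3; the others sum to 116.7. Folding the others back against it leaves at least 226.3 − 116.7 = 109.6.

109.6 ≤ AD ≤ 343.0 mi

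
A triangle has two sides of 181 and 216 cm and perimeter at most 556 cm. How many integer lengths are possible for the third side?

Triangle inequality: 35 < x < 397. Perimeter ≤ 556 gives x ≤ 556 − 181 − 216 = 159.
So 35 < x ≤ 159; integers 36 through 159: 124 values.

124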